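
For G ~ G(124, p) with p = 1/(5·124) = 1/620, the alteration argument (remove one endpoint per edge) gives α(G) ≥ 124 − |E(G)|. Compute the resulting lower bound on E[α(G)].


E[|E(G)|] = C(124, 2)·p = 7626 · (1/620) = 123/10.
E[α(G)] ≥ n − E[|E(G)|] = 124 − 123/10 = 1117/10.
Numerically: ≈ 111.7000.
(This is only a lower bound; the true E[α(G)] may be larger.)

E[α(G)] ≥ 1117/10 ≈ 111.7000.


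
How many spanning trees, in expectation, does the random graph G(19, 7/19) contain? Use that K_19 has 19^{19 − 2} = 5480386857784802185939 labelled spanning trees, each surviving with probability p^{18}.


K_19 has 19^{19 − 2} = 5480386857784802185939 labelled spanning trees.
For each such spanning tree H, let X_H = 1 if all 18 edges of H are present in G. Then P[X_H = 1] = p^{18} = (7/19)^{18} = 1628413597910449/104127350297911241532841.
By linearity: E[X] = Σ_H E[X_H] = 5480386857784802185939 · p^{18} = 5480386857784802185939 · 1628413597910449/104127350297911241532841 = 1628413597910449/19.
Numerically: E[X] ≈ 8.5706e+13.

E[X] = 5480386857784802185939 · (7/19)^{18} = 1628413597910449/19 ≈ 8.5706e+13.


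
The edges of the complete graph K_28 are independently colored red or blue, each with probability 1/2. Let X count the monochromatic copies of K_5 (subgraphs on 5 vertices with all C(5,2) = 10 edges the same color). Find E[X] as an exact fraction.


Let X = Σ_S X_S over the C(28, 5) = 98280 subsets S of size 5, where X_S = 1 if the K_5 on S is monochromatic.
For a fixed S, the K_5 on S has C(5, 2) = 10 edges. P[all 10 edges red] = (1/2)^10, and likewise for blue, so P[monochromatic] = 2·(1/2)^10 = 2^{1 − 10} = 1/512.
Summing: E[X] = C(28, 5) · 2^{1 − 10} = 98280 · 1/512 = 12285/64.
Numerically: E[X] ≈ 191.9531.

E[X] = C(28,5)·2^(1−C(5,2)) = 12285/64 ≈ 191.9531.


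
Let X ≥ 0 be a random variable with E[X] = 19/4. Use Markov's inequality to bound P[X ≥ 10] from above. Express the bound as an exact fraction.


μ = E[X] = 19/4, a = 10.
Markov: P[X ≥ 10] ≤ μ/a = (19/4)/10 = 19/40.
Numerically: ≈ 0.47500.
(Since a = 10 > μ = 4.75000, the bound 19/40 is < 1 and informative.)

P[X ≥ 10] ≤ 19/40 ≈ 0.47500.


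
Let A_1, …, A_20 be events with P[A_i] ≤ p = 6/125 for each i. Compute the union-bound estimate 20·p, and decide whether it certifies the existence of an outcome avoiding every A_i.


Union bound: P[∪_{i=1}^{20} A_i] ≤ Σ_i P[A_i] ≤ 20·p = 20·(6/125) = 24/25.
Numerically: 24/25 ≈ 0.9600000.
Is 24/25 < 1? YES.
Since P[∪ A_i] ≤ 24/25 < 1, the complement has P[∩ A_i^c] ≥ 1 − 24/25 = 1/25 > 0, so some outcome avoids every A_i.

20·p = 24/25 ≈ 0.9600000; existence CERTIFIED by the union bound.


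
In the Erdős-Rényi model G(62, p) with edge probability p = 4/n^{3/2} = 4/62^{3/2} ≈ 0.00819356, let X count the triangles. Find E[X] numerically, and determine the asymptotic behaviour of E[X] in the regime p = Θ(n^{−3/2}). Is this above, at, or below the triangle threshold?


Number of potential triangles: C(62, 3) = 37820.
Each occurs with probability p³ ≈ (0.00819356)³ ≈ 5.50069255e-07.
By linearity: E[X] = C(62, 3)·p³ ≈ 37820 · 5.50069255e-07 ≈ 0.020804.
Since α = 3/2 > 1, p = c/n^{3/2} = o(1/n) is below the triangle threshold p ~ 1/n. Asymptotically E[X] ~ (c³/6)·n^{3(1−α)} = (4³/6)·n^{-1.5} → 0, so by Markov's inequality G has no triangles w.h.p.

E[X] ≈ 0.020804; in regime p = Θ(1/n^{3/2}) E[X] tends to 0 (below the triangle threshold p ~ 1/n).


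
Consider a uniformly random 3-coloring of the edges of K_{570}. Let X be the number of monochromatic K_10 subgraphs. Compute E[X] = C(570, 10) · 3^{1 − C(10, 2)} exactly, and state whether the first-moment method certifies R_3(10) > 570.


E[X] = C(570, 10) · 3^{1 − 45} = 921524823451961408691 · 3^{−44} = 921524823451961408691/984770902183611232881.
As a reduced fraction: E[X] = 34130549016739311433/36472996377170786403 ≈ 0.9357758.
Is E[X] < 1? YES.
Since E[X] < 1, there exists a 3-coloring of K_{570} with no monochromatic K_10; hence R_3(10) > 570.

E[X] = 34130549016739311433/36472996377170786403 ≈ 0.9357758; E[X] < 1, so R_3(10) > 570.


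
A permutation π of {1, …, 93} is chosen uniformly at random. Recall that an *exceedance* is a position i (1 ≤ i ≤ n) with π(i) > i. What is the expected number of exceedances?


Write X = Σ_{i=1}^{93} X_i, where X_i = 1_{π(i) > i}.
For each fixed i, π(i) is uniform over {1, …, 93} (marginal of a uniform permutation), so P[π(i) > i] = (n − i)/n. Summing: Σ_{i=1}^{93} (n − i)/n = (0 + 1 + … + 92)/93 = 93(93 − 1)/(2·93) = (93 − 1)/2.
Hence E[X] = Σ_{i=1}^{93} (93 − i)/93 = 46 ≈ 46.000000.

E[X] = 46 = 46.000000.


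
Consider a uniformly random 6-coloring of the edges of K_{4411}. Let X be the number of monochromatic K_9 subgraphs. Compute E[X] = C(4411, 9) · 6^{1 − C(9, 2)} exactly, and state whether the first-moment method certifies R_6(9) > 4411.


E[X] = C(4411, 9) · 6^{1 − 36} = 1727920475134582415883601405 · 6^{−35} = 1727920475134582415883601405/1719070799748422591028658176.
As a reduced fraction: E[X] = 1727920475134582415883601405/1719070799748422591028658176 ≈ 1.005148.
Is E[X] < 1? NO.
Since E[X] ≥ 1, the first-moment bound is inconclusive at n = 4411; it does NOT by itself certify R_6(9) > 4411.

E[X] = 1727920475134582415883601405/1719070799748422591028658176 ≈ 1.005148; E[X] ≥ 1; first-moment method inconclusive here.


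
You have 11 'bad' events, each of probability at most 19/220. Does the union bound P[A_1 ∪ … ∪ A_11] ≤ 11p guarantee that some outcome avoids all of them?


Union bound: P[∪_{i=1}^{11} A_i] ≤ Σ_i P[A_i] ≤ 11·p = 11·(19/220) = 19/20.
Numerically: 19/20 ≈ 0.9500000.
Is 19/20 < 1? YES.
Since P[∪ A_i] ≤ 19/20 < 1, the complement has P[∩ A_i^c] ≥ 1 − 19/20 = 1/20 > 0, so some outcome avoids every A_i.

11·p = 19/20 ≈ 0.9500000; existence CERTIFIED by the union bound.


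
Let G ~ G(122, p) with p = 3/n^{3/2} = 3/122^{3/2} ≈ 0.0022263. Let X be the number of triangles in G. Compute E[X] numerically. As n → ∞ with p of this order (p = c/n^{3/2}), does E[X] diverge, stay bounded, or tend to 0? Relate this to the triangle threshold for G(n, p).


Number of potential triangles: C(122, 3) = 295240.
Each occurs with probability p³ ≈ (0.0022263)³ ≈ 1.1034293e-08.
By linearity: E[X] = C(122, 3)·p³ ≈ 295240 · 1.1034293e-08 ≈ 0.00326.
Since α = 3/2 > 1, p = c/n^{3/2} = o(1/n) is below the triangle threshold p ~ 1/n. Asymptotically E[X] ~ (c³/6)·n^{3(1−α)} = (3³/6)·n^{-1.5} → 0, so by Markov's inequality G has no triangles w.h.p.

E[X] ≈ 0.00326; in regime p = Θ(1/n^{3/2}) E[X] tends to 0 (below the triangle threshold p ~ 1/n).


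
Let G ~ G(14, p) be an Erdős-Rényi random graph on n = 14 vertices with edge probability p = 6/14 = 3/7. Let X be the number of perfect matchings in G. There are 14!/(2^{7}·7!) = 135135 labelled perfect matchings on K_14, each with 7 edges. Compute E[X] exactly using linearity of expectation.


K_14 has 14!/(2^{7}·7!) = 135135 labelled perfect matchings.
For each such perfect matching H, let X_H = 1 if all 7 edges of H are present in G. Then P[X_H = 1] = p^{7} = (3/7)^{7} = 2187/823543.
By linearity: E[X] = Σ_H E[X_H] = 135135 · p^{7} = 135135 · 2187/823543 = 42220035/117649.
Numerically: E[X] ≈ 358.864.

E[X] = 135135 · (3/7)^{7} = 42220035/117649 ≈ 358.864.


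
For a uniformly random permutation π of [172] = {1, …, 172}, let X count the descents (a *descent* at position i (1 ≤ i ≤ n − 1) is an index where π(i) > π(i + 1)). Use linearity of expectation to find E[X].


Write X = Σ X_I over i = 1, …, 171, with X_I the indicator of one descent.
There are 171 indicators.
For each fixed i, the pair (π(i), π(i+1)) is a uniformly random ordered pair of distinct values from {1, …, 172}; by symmetry P[π(i) > π(i+1)] = 1/2.
By linearity: E[X] = 171 · (1/2) = (172 − 1) · (1/2) = 171/2 ≈ 85.5000.

E[X] = 171/2 = 85.5000.


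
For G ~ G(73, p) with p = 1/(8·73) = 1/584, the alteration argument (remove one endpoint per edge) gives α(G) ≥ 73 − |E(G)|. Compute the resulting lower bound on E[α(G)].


E[|E(G)|] = C(73, 2)·p = 2628 · (1/584) = 9/2.
E[α(G)] ≥ n − E[|E(G)|] = 73 − 9/2 = 137/2.
Numerically: ≈ 68.500000.
(This is only a lower bound; the true E[α(G)] may be larger.)

E[α(G)] ≥ 137/2 ≈ 68.500000.


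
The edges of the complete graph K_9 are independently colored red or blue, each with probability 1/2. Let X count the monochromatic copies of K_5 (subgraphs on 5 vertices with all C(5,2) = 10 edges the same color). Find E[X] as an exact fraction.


Let X = Σ_S X_S over the C(9, 5) = 126 subsets S of size 5, where X_S = 1 if the K_5 on S is monochromatic.
For a fixed S, the K_5 on S has C(5, 2) = 10 edges. P[all 10 edges red] = (1/2)^10, and likewise for blue, so P[monochromatic] = 2·(1/2)^10 = 2^{1 − 10} = 1/512.
By linearity: E[X] = C(9, 5) · 2^{1 − 10} = 126 · 1/512 = 63/256.
Numerically: E[X] ≈ 0.24609.

E[X] = C(9,5)·2^(1−C(5,2)) = 63/256 ≈ 0.24609.


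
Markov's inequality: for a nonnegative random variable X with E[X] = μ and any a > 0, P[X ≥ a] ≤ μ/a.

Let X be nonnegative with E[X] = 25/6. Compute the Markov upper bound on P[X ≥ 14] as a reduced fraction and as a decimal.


μ = E[X] = 25/6, a = 14.
Markov: P[X ≥ 14] ≤ μ/a = (25/6)/14 = 25/84.
Numerically: ≈ 0.297619.
(Since a = 14 > μ = 4.166667, the bound 25/84 is < 1 and informative.)

P[X ≥ 14] ≤ 25/84 ≈ 0.297619.


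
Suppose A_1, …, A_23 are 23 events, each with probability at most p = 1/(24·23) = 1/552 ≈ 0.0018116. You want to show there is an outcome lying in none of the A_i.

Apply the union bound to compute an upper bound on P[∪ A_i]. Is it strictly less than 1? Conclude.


Union bound: P[∪_{i=1}^{23} A_i] ≤ Σ_i P[A_i] ≤ 23·p = 23·(1/552) = 1/24.
Numerically: 1/24 ≈ 0.0416667.
Is 1/24 < 1? YES.
Since P[∪ A_i] ≤ 1/24 < 1, the complement has P[∩ A_i^c] ≥ 1 − 1/24 = 23/24 > 0, so some outcome avoids every A_i.

23·p = 1/24 ≈ 0.0416667; existence CERTIFIED by the union bound.


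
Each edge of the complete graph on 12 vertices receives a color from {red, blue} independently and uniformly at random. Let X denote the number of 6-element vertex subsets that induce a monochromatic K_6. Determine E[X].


Let X = Σ_S X_S over the C(12, 6) = 924 subsets S of size 6, where X_S = 1 if the K_6 on S is monochromatic.
For a fixed S, the K_6 on S has C(6, 2) = 15 edges. P[all 15 edges red] = (1/2)^15, and likewise for blue, so P[monochromatic] = 2·(1/2)^15 = 2^{1 − 15} = 1/16384.
Summing: E[X] = C(12, 6) · 2^{1 − 15} = 924 · 1/16384 = 231/4096.
Numerically: E[X] ≈ 0.05640.

E[X] = C(12,6)·2^(1−C(6,2)) = 231/4096 ≈ 0.05640.


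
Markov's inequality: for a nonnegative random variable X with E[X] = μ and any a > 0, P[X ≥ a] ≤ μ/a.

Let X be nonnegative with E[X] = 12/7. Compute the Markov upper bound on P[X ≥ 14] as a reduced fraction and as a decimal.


μ = E[X] = 12/7, a = 14.
Markov: P[X ≥ 14] ≤ μ/a = (12/7)/14 = 6/49.
Numerically: ≈ 0.122.
(Since a = 14 > μ = 1.714, the bound 6/49 is < 1 and informative.)

P[X ≥ 14] ≤ 6/49 ≈ 0.122.


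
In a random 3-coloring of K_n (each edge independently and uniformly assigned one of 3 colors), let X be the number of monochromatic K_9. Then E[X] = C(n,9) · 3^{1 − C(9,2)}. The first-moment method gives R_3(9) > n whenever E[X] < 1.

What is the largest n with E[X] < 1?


We need C(n, 9) · 3^{1 − 36} < 1, i.e. C(n, 9) < 3^{36 − 1} = 50031545098999707.
Check values of n near the boundary:
  n = 298: C(298, 9) = 45207677551849890; 45207677551849890 < 50031545098999707? YES
  n = 299: C(299, 9) = 46610674441390059; 46610674441390059 < 50031545098999707? YES
  n = 300: C(300, 9) = 48052241692154700; 48052241692154700 < 50031545098999707? YES
  n = 301: C(301, 9) = 49533303936090975; 49533303936090975 < 50031545098999707? YES
  n = 302: C(302, 9) = 51054804739588650; 51054804739588650 < 50031545098999707? NO
  n = 303: C(303, 9) = 52617706925494425; 52617706925494425 < 50031545098999707? NO
  n = 304: C(304, 9) = 54222992899492560; 54222992899492560 < 50031545098999707? NO
The largest n with C(n, 9) < 50031545098999707 is n = 301 (where E[X] = 16511101312030325/16677181699666569 ≈ 0.990041). Hence R_3(9) > 301, i.e. R_3(9) ≥ 302.

Largest n = 301; hence R_3(9) > 301.


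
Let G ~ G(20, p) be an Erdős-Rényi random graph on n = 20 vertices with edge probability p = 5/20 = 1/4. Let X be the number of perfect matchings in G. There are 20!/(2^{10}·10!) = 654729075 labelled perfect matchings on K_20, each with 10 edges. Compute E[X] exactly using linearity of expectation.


K_20 has 20!/(2^{10}·10!) = 654729075 labelled perfect matchings.
For each such perfect matching H, let X_H = 1 if all 10 edges of H are present in G. Then P[X_H = 1] = p^{10} = (1/4)^{10} = 1/1048576.
By linearity of expectation: E[X] = Σ_H E[X_H] = 654729075 · p^{10} = 654729075 · 1/1048576 = 654729075/1048576.
Numerically: E[X] ≈ 624.398.

E[X] = 654729075 · (1/4)^{10} = 654729075/1048576 ≈ 624.398.


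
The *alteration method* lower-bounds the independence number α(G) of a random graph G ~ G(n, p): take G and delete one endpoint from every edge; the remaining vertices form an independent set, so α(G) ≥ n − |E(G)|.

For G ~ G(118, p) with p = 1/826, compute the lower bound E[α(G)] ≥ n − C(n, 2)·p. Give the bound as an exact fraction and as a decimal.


E[|E(G)|] = C(118, 2)·p = 6903 · (1/826) = 117/14.
E[α(G)] ≥ n − E[|E(G)|] = 118 − 117/14 = 1535/14.
Numerically: ≈ 109.642857.
(This is only a lower bound; the true E[α(G)] may be larger.)

E[α(G)] ≥ 1535/14 ≈ 109.642857.


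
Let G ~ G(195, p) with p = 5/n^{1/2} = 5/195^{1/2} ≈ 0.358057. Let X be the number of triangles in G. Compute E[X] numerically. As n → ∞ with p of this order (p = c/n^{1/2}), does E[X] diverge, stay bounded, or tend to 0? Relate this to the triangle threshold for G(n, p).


Number of potential triangles: C(195, 3) = 1216865.
Each occurs with probability p³ ≈ (0.358057)³ ≈ 4.59047996e-02.
By linearity: E[X] = C(195, 3)·p³ ≈ 1216865 · 4.59047996e-02 ≈ 55859.943987.
Since α = 1/2 < 1, p = c/n^{1/2} ≫ 1/n is above the triangle threshold p ~ 1/n. Asymptotically E[X] ~ (c³/6)·n^{3(1−α)} = (5³/6)·n^{1.5} → ∞; triangles are abundant w.h.p.

E[X] ≈ 55859.943987; in regime p = Θ(1/n^{1/2}) E[X] diverges (above the triangle threshold p ~ 1/n).


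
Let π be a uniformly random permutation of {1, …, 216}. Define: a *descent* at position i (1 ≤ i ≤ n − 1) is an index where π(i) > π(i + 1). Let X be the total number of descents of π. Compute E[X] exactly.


Write X = Σ X_I over i = 1, …, 215, with X_I the indicator of one descent.
There are 215 indicators.
For each fixed i, the pair (π(i), π(i+1)) is a uniformly random ordered pair of distinct values from {1, …, 216}; by symmetry P[π(i) > π(i+1)] = 1/2.
By linearity: E[X] = 215 · (1/2) = (216 − 1) · (1/2) = 215/2 ≈ 107.500.

E[X] = 215/2 = 107.500.


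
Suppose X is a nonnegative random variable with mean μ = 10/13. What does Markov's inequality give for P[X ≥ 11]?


μ = E[X] = 10/13, a = 11.
Markov: P[X ≥ 11] ≤ μ/a = (10/13)/11 = 10/143.
Numerically: ≈ 0.06993.
(Since a = 11 > μ = 0.76923, the bound 10/143 is < 1 and informative.)

P[X ≥ 11] ≤ 10/143 ≈ 0.06993.


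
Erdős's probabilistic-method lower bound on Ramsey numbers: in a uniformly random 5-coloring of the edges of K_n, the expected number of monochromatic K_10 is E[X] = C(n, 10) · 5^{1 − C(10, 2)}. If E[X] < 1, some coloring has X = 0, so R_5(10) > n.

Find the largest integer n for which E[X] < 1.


We need C(n, 10) · 5^{1 − 45} < 1, i.e. C(n, 10) < 5^{45 − 1} = 5684341886080801486968994140625.
Check values of n near the boundary:
  n = 5386: C(5386, 10) = 5613966214234562222231428510561; 5613966214234562222231428510561 < 5684341886080801486968994140625? YES
  n = 5387: C(5387, 10) = 5624406917627224603154306376491; 5624406917627224603154306376491 < 5684341886080801486968994140625? YES
  n = 5388: C(5388, 10) = 5634865093375880654852250419586; 5634865093375880654852250419586 < 5684341886080801486968994140625? YES
  n = 5389: C(5389, 10) = 5645340767466558997768874792926; 5645340767466558997768874792926 < 5684341886080801486968994140625? YES
  n = 5390: C(5390, 10) = 5655833965919099070255434039753; 5655833965919099070255434039753 < 5684341886080801486968994140625? YES
  n = 5391: C(5391, 10) = 5666344714787188828795213697883; 5666344714787188828795213697883 < 5684341886080801486968994140625? YES
  n = 5392: C(5392, 10) = 5676873040158402483252283957448; 5676873040158402483252283957448 < 5684341886080801486968994140625? YES
  n = 5393: C(5393, 10) = 5687418968154238267170642278008; 5687418968154238267170642278008 < 5684341886080801486968994140625? NO
  n = 5394: C(5394, 10) = 5697982524930156243149785372878; 5697982524930156243149785372878 < 5684341886080801486968994140625? NO
The largest n with C(n, 10) < 5684341886080801486968994140625 is n = 5392 (where E[X] = 5676873040158402483252283957448/5684341886080801486968994140625 ≈ 0.998686). Hence R_5(10) > 5392, i.e. R_5(10) ≥ 5393.

Largest n = 5392; hence R_5(10) > 5392.


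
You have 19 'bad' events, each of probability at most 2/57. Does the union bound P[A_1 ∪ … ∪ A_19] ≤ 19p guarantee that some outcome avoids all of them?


Union bound: P[∪_{i=1}^{19} A_i] ≤ Σ_i P[A_i] ≤ 19·p = 19·(2/57) = 2/3.
Numerically: 2/3 ≈ 0.666667.
Is 2/3 < 1? YES.
Since P[∪ A_i] ≤ 2/3 < 1, the complement has P[∩ A_i^c] ≥ 1 − 2/3 = 1/3 > 0, so some outcome avoids every A_i.

19·p = 2/3 ≈ 0.666667; existence CERTIFIED by the union bound.


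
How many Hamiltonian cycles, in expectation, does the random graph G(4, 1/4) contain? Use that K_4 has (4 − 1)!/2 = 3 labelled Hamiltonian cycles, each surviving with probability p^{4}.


K_4 has (4 − 1)!/2 = 3 labelled Hamiltonian cycles.
For each such Hamiltonian cycle H, let X_H = 1 if all 4 edges of H are present in G. Then P[X_H = 1] = p^{4} = (1/4)^{4} = 1/256.
By linearity of expectation: E[X] = Σ_H E[X_H] = 3 · p^{4} = 3 · 1/256 = 3/256.
Numerically: E[X] ≈ 0.0117.

E[X] = 3 · (1/4)^{4} = 3/256 ≈ 0.0117.


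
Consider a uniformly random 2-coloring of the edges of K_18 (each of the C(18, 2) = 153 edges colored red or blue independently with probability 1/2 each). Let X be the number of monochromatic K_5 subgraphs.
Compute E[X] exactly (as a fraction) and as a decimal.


Let X = Σ_S X_S over the C(18, 5) = 8568 subsets S of size 5, where X_S = 1 if the K_5 on S is monochromatic.
For a fixed S, the K_5 on S has C(5, 2) = 10 edges. P[all 10 edges red] = (1/2)^10, and likewise for blue, so P[monochromatic] = 2·(1/2)^10 = 2^{1 − 10} = 1/512.
Summing: E[X] = C(18, 5) · 2^{1 − 10} = 8568 · 1/512 = 1071/64.
Numerically: E[X] ≈ 16.734375.

E[X] = C(18,5)·2^(1−C(5,2)) = 1071/64 ≈ 16.734375.


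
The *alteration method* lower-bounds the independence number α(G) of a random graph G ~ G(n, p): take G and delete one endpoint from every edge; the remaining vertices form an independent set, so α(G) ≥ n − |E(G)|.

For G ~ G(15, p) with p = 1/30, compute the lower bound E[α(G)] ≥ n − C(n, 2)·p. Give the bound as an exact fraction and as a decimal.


E[|E(G)|] = C(15, 2)·p = 105 · (1/30) = 7/2.
E[α(G)] ≥ n − E[|E(G)|] = 15 − 7/2 = 23/2.
Numerically: ≈ 11.500.
(This is only a lower bound; the true E[α(G)] may be larger.)

E[α(G)] ≥ 23/2 ≈ 11.500.


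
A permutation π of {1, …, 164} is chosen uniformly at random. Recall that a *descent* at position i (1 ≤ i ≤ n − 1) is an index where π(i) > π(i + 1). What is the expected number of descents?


Write X = Σ X_I over i = 1, …, 163, with X_I the indicator of one descent.
There are 163 indicators.
For each fixed i, the pair (π(i), π(i+1)) is a uniformly random ordered pair of distinct values from {1, …, 164}; by symmetry P[π(i) > π(i+1)] = 1/2.
By linearity: E[X] = 163 · (1/2) = (164 − 1) · (1/2) = 163/2 ≈ 81.5000.

E[X] = 163/2 = 81.5000.


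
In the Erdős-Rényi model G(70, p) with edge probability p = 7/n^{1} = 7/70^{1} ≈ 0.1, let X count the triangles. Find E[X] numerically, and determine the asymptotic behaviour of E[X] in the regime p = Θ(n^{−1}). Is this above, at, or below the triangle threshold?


Number of potential triangles: C(70, 3) = 54740.
Each occurs with probability p³ ≈ (0.1)³ ≈ 1.00000000e-03.
By linearity: E[X] = C(70, 3)·p³ ≈ 54740 · 1.00000000e-03 ≈ 54.740000.
Here α = 1, so p = 7/n is exactly at the triangle threshold p ~ 1/n. Asymptotically E[X] → c³/6 = 7³/6 = 343/6 ≈ 57.166667, a bounded constant. In this regime the triangle count is asymptotically Poisson(c³/6).

E[X] ≈ 54.740000; in regime p = Θ(1/n^{1}) E[X] stays bounded (at the triangle threshold p ~ 1/n).


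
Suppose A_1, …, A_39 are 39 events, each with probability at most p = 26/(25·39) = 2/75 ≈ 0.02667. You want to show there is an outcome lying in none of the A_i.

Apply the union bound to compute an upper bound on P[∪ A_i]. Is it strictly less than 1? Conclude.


Union bound: P[∪_{i=1}^{39} A_i] ≤ Σ_i P[A_i] ≤ 39·p = 39·(2/75) = 26/25.
Numerically: 26/25 ≈ 1.04000.
Is 26/25 < 1? NO.
Since the bound 26/25 is ≥ 1, the union bound is uninformative here; it does NOT by itself certify existence.

39·p = 26/25 ≈ 1.04000; existence NOT certified by the union bound.


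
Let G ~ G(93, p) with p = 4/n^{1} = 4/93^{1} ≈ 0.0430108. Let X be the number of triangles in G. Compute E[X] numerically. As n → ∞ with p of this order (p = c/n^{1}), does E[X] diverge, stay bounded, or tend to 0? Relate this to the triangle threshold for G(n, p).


Number of potential triangles: C(93, 3) = 129766.
Each occurs with probability p³ ≈ (0.0430108)³ ≈ 7.95666601e-05.
By linearity: E[X] = C(93, 3)·p³ ≈ 129766 · 7.95666601e-05 ≈ 10.325047.
Here α = 1, so p = 4/n is exactly at the triangle threshold p ~ 1/n. Asymptotically E[X] → c³/6 = 4³/6 = 32/3 ≈ 10.666667, a bounded constant. In this regime the triangle count is asymptotically Poisson(c³/6).

E[X] ≈ 10.325047; in regime p = Θ(1/n^{1}) E[X] stays bounded (at the triangle threshold p ~ 1/n).


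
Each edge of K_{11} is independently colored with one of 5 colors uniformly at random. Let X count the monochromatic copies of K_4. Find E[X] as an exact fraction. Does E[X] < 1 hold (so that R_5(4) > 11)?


E[X] = C(11, 4) · 5^{1 − 6} = 330 · 5^{−5} = 330/3125.
As a reduced fraction: E[X] = 66/625 ≈ 0.1056000.
Is E[X] < 1? YES.
Since E[X] < 1, there exists a 5-coloring of K_{11} with no monochromatic K_4; hence R_5(4) > 11.

E[X] = 66/625 ≈ 0.1056000; E[X] < 1, so R_5(4) > 11.


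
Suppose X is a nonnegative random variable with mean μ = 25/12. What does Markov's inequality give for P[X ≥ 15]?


μ = E[X] = 25/12, a = 15.
Markov: P[X ≥ 15] ≤ μ/a = (25/12)/15 = 5/36.
Numerically: ≈ 0.139.
(Since a = 15 > μ = 2.083, the bound 5/36 is < 1 and informative.)

P[X ≥ 15] ≤ 5/36 ≈ 0.139.


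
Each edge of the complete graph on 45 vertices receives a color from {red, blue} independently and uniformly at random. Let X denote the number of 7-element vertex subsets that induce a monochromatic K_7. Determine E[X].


Let X = Σ_S X_S over the C(45, 7) = 45379620 subsets S of size 7, where X_S = 1 if the K_7 on S is monochromatic.
For a fixed S, the K_7 on S has C(7, 2) = 21 edges. P[all 21 edges red] = (1/2)^21, and likewise for blue, so P[monochromatic] = 2·(1/2)^21 = 2^{1 − 21} = 1/1048576.
By linearity of expectation: E[X] = C(45, 7) · 2^{1 − 21} = 45379620 · 1/1048576 = 11344905/262144.
Numerically: E[X] ≈ 43.277.

E[X] = C(45,7)·2^(1−C(7,2)) = 11344905/262144 ≈ 43.277.


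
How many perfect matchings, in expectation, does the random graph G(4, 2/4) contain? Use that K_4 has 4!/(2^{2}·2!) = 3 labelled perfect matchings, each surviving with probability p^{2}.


K_4 has 4!/(2^{2}·2!) = 3 labelled perfect matchings.
For each such perfect matching H, let X_H = 1 if all 2 edges of H are present in G. Then P[X_H = 1] = p^{2} = (1/2)^{2} = 1/4.
By linearity: E[X] = Σ_H E[X_H] = 3 · p^{2} = 3 · 1/4 = 3/4.
Numerically: E[X] ≈ 0.75.

E[X] = 3 · (1/2)^{2} = 3/4 ≈ 0.75.


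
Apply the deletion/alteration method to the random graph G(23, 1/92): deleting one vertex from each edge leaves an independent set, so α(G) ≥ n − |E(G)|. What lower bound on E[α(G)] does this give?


E[|E(G)|] = C(23, 2)·p = 253 · (1/92) = 11/4.
E[α(G)] ≥ n − E[|E(G)|] = 23 − 11/4 = 81/4.
Numerically: ≈ 20.250.
(This is only a lower bound; the true E[α(G)] may be larger.)

E[α(G)] ≥ 81/4 ≈ 20.250.


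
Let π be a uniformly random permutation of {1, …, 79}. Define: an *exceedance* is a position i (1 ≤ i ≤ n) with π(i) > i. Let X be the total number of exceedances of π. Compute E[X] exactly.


Write X = Σ_{i=1}^{79} X_i, where X_i = 1_{π(i) > i}.
For each fixed i, π(i) is uniform over {1, …, 79} (marginal of a uniform permutation), so P[π(i) > i] = (n − i)/n. Summing: Σ_{i=1}^{79} (n − i)/n = (0 + 1 + … + 78)/79 = 79(79 − 1)/(2·79) = (79 − 1)/2.
Hence E[X] = Σ_{i=1}^{79} (79 − i)/79 = 39 ≈ 39.0000.

E[X] = 39 = 39.0000.


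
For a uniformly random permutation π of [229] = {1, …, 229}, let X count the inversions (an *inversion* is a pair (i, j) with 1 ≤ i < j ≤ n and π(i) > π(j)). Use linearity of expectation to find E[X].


Write X = Σ X_I over the C(229, 2) = 26106 pairs i < j, with X_I the indicator of one inversion.
There are 26106 indicators.
For each fixed pair i < j, the values π(i) and π(j) are two distinct elements of {1, …, 229} in uniformly random order; by symmetry P[π(i) > π(j)] = 1/2.
By linearity: E[X] = 26106 · (1/2) = C(229, 2) · (1/2) = 26106/2 = 13053 ≈ 13053.0000.

E[X] = 13053 = 13053.0000.


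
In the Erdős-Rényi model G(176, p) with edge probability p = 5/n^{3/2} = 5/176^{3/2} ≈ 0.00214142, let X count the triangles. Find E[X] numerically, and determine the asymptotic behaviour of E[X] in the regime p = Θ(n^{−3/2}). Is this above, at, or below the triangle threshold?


Number of potential triangles: C(176, 3) = 893200.
Each occurs with probability p³ ≈ (0.00214142)³ ≈ 9.81980826e-09.
By linearity: E[X] = C(176, 3)·p³ ≈ 893200 · 9.81980826e-09 ≈ 0.008771.
Since α = 3/2 > 1, p = c/n^{3/2} = o(1/n) is below the triangle threshold p ~ 1/n. Asymptotically E[X] ~ (c³/6)·n^{3(1−α)} = (5³/6)·n^{-1.5} → 0, so by Markov's inequality G has no triangles w.h.p.

E[X] ≈ 0.008771; in regime p = Θ(1/n^{3/2}) E[X] tends to 0 (below the triangle threshold p ~ 1/n).


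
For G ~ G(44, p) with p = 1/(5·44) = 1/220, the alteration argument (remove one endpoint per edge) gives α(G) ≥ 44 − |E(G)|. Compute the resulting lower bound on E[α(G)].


E[|E(G)|] = C(44, 2)·p = 946 · (1/220) = 43/10.
E[α(G)] ≥ n − E[|E(G)|] = 44 − 43/10 = 397/10.
Numerically: ≈ 39.700.
(This is only a lower bound; the true E[α(G)] may be larger.)

E[α(G)] ≥ 397/10 ≈ 39.700.


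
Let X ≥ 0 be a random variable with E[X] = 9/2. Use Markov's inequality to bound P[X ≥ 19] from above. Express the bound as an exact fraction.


μ = E[X] = 9/2, a = 19.
Markov: P[X ≥ 19] ≤ μ/a = (9/2)/19 = 9/38.
Numerically: ≈ 0.2368.
(Since a = 19 > μ = 4.5000, the bound 9/38 is < 1 and informative.)

P[X ≥ 19] ≤ 9/38 ≈ 0.2368.


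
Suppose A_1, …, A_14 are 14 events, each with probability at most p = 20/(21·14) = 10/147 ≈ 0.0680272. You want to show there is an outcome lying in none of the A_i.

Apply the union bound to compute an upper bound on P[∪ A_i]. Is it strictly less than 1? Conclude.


Union bound: P[∪_{i=1}^{14} A_i] ≤ Σ_i P[A_i] ≤ 14·p = 14·(10/147) = 20/21.
Numerically: 20/21 ≈ 0.9523810.
Is 20/21 < 1? YES.
Since P[∪ A_i] ≤ 20/21 < 1, the complement has P[∩ A_i^c] ≥ 1 − 20/21 = 1/21 > 0, so some outcome avoids every A_i.

14·p = 20/21 ≈ 0.9523810; existence CERTIFIED by the union bound.


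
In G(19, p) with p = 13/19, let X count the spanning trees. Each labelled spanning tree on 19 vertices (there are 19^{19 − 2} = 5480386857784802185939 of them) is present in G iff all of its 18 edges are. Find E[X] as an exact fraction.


K_19 has 19^{19 − 2} = 5480386857784802185939 labelled spanning trees.
For each such spanning tree H, let X_H = 1 if all 18 edges of H are present in G. Then P[X_H = 1] = p^{18} = (13/19)^{18} = 112455406951957393129/104127350297911241532841.
By linearity: E[X] = Σ_H E[X_H] = 5480386857784802185939 · p^{18} = 5480386857784802185939 · 112455406951957393129/104127350297911241532841 = 112455406951957393129/19.
Numerically: E[X] ≈ 5.92e+18.

E[X] = 5480386857784802185939 · (13/19)^{18} = 112455406951957393129/19 ≈ 5.92e+18.


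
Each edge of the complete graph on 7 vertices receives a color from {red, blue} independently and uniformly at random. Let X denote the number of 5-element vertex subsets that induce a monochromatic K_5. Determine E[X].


Let X = Σ_S X_S over the C(7, 5) = 21 subsets S of size 5, where X_S = 1 if the K_5 on S is monochromatic.
For a fixed S, the K_5 on S has C(5, 2) = 10 edges. P[all 10 edges red] = (1/2)^10, and likewise for blue, so P[monochromatic] = 2·(1/2)^10 = 2^{1 − 10} = 1/512.
By linearity: E[X] = C(7, 5) · 2^{1 − 10} = 21 · 1/512 = 21/512.
Numerically: E[X] ≈ 0.0410.

E[X] = C(7,5)·2^(1−C(5,2)) = 21/512 ≈ 0.0410.


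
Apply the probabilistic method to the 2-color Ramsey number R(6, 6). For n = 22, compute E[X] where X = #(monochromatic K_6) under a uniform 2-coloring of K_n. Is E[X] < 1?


E[X] = C(22, 6) · 2^{1 − 15} = 74613 · 2^{−14} = 74613/16384.
As a reduced fraction: E[X] = 74613/16384 ≈ 4.55402.
Is E[X] < 1? NO.
Since E[X] ≥ 1, the first-moment bound is inconclusive at n = 22; it does NOT by itself certify R(6, 6) > 22.

E[X] = 74613/16384 ≈ 4.55402; E[X] ≥ 1; first-moment method inconclusive here.


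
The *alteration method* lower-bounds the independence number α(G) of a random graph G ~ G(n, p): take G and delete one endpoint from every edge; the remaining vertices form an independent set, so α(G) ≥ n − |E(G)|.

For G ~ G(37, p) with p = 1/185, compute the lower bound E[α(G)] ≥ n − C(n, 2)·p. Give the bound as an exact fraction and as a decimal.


E[|E(G)|] = C(37, 2)·p = 666 · (1/185) = 18/5.
E[α(G)] ≥ n − E[|E(G)|] = 37 − 18/5 = 167/5.
Numerically: ≈ 33.40000.
(This is only a lower bound; the true E[α(G)] may be larger.)

E[α(G)] ≥ 167/5 ≈ 33.40000.


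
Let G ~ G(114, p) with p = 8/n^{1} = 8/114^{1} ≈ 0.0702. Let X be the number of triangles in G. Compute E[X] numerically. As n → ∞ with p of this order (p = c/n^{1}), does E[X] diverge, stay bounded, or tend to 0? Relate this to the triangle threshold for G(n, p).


Number of potential triangles: C(114, 3) = 240464.
Each occurs with probability p³ ≈ (0.0702)³ ≈ 3.45585e-04.
By linearity: E[X] = C(114, 3)·p³ ≈ 240464 · 3.45585e-04 ≈ 83.101.
Here α = 1, so p = 8/n is exactly at the triangle threshold p ~ 1/n. Asymptotically E[X] → c³/6 = 8³/6 = 256/3 ≈ 85.333, a bounded constant. In this regime the triangle count is asymptotically Poisson(c³/6).

E[X] ≈ 83.101; in regime p = Θ(1/n^{1}) E[X] stays bounded (at the triangle threshold p ~ 1/n).


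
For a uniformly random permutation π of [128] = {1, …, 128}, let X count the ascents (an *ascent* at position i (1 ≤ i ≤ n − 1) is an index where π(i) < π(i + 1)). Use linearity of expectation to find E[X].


Write X = Σ X_I over i = 1, …, 127, with X_I the indicator of one ascent.
There are 127 indicators.
For each fixed i, the pair (π(i), π(i+1)) is a uniformly random ordered pair of distinct values from {1, …, 128}; by symmetry P[π(i) < π(i+1)] = 1/2.
By linearity: E[X] = 127 · (1/2) = (128 − 1) · (1/2) = 127/2 ≈ 63.50000.

E[X] = 127/2 = 63.50000.


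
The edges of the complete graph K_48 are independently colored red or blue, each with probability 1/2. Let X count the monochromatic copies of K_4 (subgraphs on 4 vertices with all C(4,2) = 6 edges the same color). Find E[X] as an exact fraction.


Let X = Σ_S X_S over the C(48, 4) = 194580 subsets S of size 4, where X_S = 1 if the K_4 on S is monochromatic.
For a fixed S, the K_4 on S has C(4, 2) = 6 edges. P[all 6 edges red] = (1/2)^6, and likewise for blue, so P[monochromatic] = 2·(1/2)^6 = 2^{1 − 6} = 1/32.
Summing: E[X] = C(48, 4) · 2^{1 − 6} = 194580 · 1/32 = 48645/8.
Numerically: E[X] ≈ 6080.625000.

E[X] = C(48,4)·2^(1−C(4,2)) = 48645/8 ≈ 6080.625000.


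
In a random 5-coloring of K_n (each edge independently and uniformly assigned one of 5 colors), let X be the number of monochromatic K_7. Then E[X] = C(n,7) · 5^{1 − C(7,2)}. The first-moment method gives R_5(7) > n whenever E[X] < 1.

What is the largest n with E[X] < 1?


We need C(n, 7) · 5^{1 − 21} < 1, i.e. C(n, 7) < 5^{21 − 1} = 95367431640625.
Check values of n near the boundary:
  n = 336: C(336, 7) = 90079147136880; 90079147136880 < 95367431640625? YES
  n = 337: C(337, 7) = 91989916924632; 91989916924632 < 95367431640625? YES
  n = 338: C(338, 7) = 93935323022736; 93935323022736 < 95367431640625? YES
  n = 339: C(339, 7) = 95915887062372; 95915887062372 < 95367431640625? NO
The largest n with C(n, 7) < 95367431640625 is n = 338 (where E[X] = 93935323022736/95367431640625 ≈ 0.9849833). Hence R_5(7) > 338, i.e. R_5(7) ≥ 339.

Largest n = 338; hence R_5(7) > 338.


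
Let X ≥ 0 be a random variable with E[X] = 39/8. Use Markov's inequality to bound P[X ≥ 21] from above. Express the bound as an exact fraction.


μ = E[X] = 39/8, a = 21.
Markov: P[X ≥ 21] ≤ μ/a = (39/8)/21 = 13/56.
Numerically: ≈ 0.232143.
(Since a = 21 > μ = 4.875000, the bound 13/56 is < 1 and informative.)

P[X ≥ 21] ≤ 13/56 ≈ 0.232143.


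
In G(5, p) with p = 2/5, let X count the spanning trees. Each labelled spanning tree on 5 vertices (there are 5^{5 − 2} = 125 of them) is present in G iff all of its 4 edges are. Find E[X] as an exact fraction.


K_5 has 5^{5 − 2} = 125 labelled spanning trees.
For each such spanning tree H, let X_H = 1 if all 4 edges of H are present in G. Then P[X_H = 1] = p^{4} = (2/5)^{4} = 16/625.
Summing the indicators: E[X] = Σ_H E[X_H] = 125 · p^{4} = 125 · 16/625 = 16/5.
Numerically: E[X] ≈ 3.2.

E[X] = 125 · (2/5)^{4} = 16/5 ≈ 3.2.


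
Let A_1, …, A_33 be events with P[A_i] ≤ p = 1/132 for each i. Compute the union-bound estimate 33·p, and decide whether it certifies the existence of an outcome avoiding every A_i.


Union bound: P[∪_{i=1}^{33} A_i] ≤ Σ_i P[A_i] ≤ 33·p = 33·(1/132) = 1/4.
Numerically: 1/4 ≈ 0.25000.
Is 1/4 < 1? YES.
Since P[∪ A_i] ≤ 1/4 < 1, the complement has P[∩ A_i^c] ≥ 1 − 1/4 = 3/4 > 0, so some outcome avoids every A_i.

33·p = 1/4 ≈ 0.25000; existence CERTIFIED by the union bound.


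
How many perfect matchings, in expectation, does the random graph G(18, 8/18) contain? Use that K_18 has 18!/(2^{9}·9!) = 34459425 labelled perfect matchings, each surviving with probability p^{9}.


K_18 has 18!/(2^{9}·9!) = 34459425 labelled perfect matchings.
For each such perfect matching H, let X_H = 1 if all 9 edges of H are present in G. Then P[X_H = 1] = p^{9} = (4/9)^{9} = 262144/387420489.
By linearity: E[X] = Σ_H E[X_H] = 34459425 · p^{9} = 34459425 · 262144/387420489 = 111522611200/4782969.
Numerically: E[X] ≈ 2.332e+04.

E[X] = 34459425 · (4/9)^{9} = 111522611200/4782969 ≈ 2.332e+04.


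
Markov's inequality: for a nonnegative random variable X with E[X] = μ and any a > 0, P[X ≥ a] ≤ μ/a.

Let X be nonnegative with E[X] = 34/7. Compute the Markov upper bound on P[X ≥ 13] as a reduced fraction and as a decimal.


μ = E[X] = 34/7, a = 13.
Markov: P[X ≥ 13] ≤ μ/a = (34/7)/13 = 34/91.
Numerically: ≈ 0.374.
(Since a = 13 > μ = 4.857, the bound 34/91 is < 1 and informative.)

P[X ≥ 13] ≤ 34/91 ≈ 0.374.


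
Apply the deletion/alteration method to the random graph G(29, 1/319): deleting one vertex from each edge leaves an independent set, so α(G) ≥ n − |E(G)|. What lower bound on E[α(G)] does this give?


E[|E(G)|] = C(29, 2)·p = 406 · (1/319) = 14/11.
E[α(G)] ≥ n − E[|E(G)|] = 29 − 14/11 = 305/11.
Numerically: ≈ 27.727273.
(This is only a lower bound; the true E[α(G)] may be larger.)

E[α(G)] ≥ 305/11 ≈ 27.727273.


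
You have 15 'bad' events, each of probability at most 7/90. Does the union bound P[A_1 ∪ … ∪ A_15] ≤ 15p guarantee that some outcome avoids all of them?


Union bound: P[∪_{i=1}^{15} A_i] ≤ Σ_i P[A_i] ≤ 15·p = 15·(7/90) = 7/6.
Numerically: 7/6 ≈ 1.166667.
Is 7/6 < 1? NO.
Since the bound 7/6 is ≥ 1, the union bound is uninformative here; it does NOT by itself certify existence.

15·p = 7/6 ≈ 1.166667; existence NOT certified by the union bound.


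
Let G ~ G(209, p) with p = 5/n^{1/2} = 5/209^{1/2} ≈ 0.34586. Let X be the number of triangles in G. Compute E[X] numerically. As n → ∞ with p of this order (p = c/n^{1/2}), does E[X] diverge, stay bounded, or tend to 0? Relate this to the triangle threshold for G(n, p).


Number of potential triangles: C(209, 3) = 1499784.
Each occurs with probability p³ ≈ (0.34586)³ ≈ 4.1370482e-02.
By linearity: E[X] = C(209, 3)·p³ ≈ 1499784 · 4.1370482e-02 ≈ 62046.78741.
Since α = 1/2 < 1, p = c/n^{1/2} ≫ 1/n is above the triangle threshold p ~ 1/n. Asymptotically E[X] ~ (c³/6)·n^{3(1−α)} = (5³/6)·n^{1.5} → ∞; triangles are abundant w.h.p.

E[X] ≈ 62046.78741; in regime p = Θ(1/n^{1/2}) E[X] diverges (above the triangle threshold p ~ 1/n).


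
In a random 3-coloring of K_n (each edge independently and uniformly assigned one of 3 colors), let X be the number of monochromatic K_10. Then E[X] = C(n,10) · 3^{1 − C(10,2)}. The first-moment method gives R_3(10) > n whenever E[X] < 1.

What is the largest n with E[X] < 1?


We need C(n, 10) · 3^{1 − 45} < 1, i.e. C(n, 10) < 3^{45 − 1} = 984770902183611232881.
Check values of n near the boundary:
  n = 567: C(567, 10) = 873787071273467749398; 873787071273467749398 < 984770902183611232881? YES
  n = 568: C(568, 10) = 889446337783744949208; 889446337783744949208 < 984770902183611232881? YES
  n = 569: C(569, 10) = 905357721286137524328; 905357721286137524328 < 984770902183611232881? YES
  n = 570: C(570, 10) = 921524823451961408691; 921524823451961408691 < 984770902183611232881? YES
  n = 571: C(571, 10) = 937951290893172842001; 937951290893172842001 < 984770902183611232881? YES
  n = 572: C(572, 10) = 954640815642161682606; 954640815642161682606 < 984770902183611232881? YES
  n = 573: C(573, 10) = 971597135635805762226; 971597135635805762226 < 984770902183611232881? YES
  n = 574: C(574, 10) = 988824035203816502691; 988824035203816502691 < 984770902183611232881? NO
  n = 575: C(575, 10) = 1006325345561406175305; 1006325345561406175305 < 984770902183611232881? NO
  n = 576: C(576, 10) = 1024104945306307344480; 1024104945306307344480 < 984770902183611232881? NO
The largest n with C(n, 10) < 984770902183611232881 is n = 573 (where E[X] = 35985079097622435638/36472996377170786403 ≈ 0.9866225). Hence R_3(10) > 573, i.e. R_3(10) ≥ 574.

Largest n = 573; hence R_3(10) > 573.


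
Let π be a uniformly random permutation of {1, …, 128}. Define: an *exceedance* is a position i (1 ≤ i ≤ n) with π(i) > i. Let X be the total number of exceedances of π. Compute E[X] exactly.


Write X = Σ_{i=1}^{128} X_i, where X_i = 1_{π(i) > i}.
For each fixed i, π(i) is uniform over {1, …, 128} (marginal of a uniform permutation), so P[π(i) > i] = (n − i)/n. Summing: Σ_{i=1}^{128} (n − i)/n = (0 + 1 + … + 127)/128 = 128(128 − 1)/(2·128) = (128 − 1)/2.
Hence E[X] = Σ_{i=1}^{128} (128 − i)/128 = 127/2 ≈ 63.500.

E[X] = 127/2 = 63.500.
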